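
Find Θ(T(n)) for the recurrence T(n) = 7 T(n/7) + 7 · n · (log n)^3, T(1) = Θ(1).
T(n) = Θ(n · (log n)^4)

Here log_7 7 = 1 and f(n) = 7 · n · (log n)^3 = Θ(n^(log_7 7) · (log n)^3). This is the extended Case 2 of the master theorem (f matches the critical exponent up to log factors), giving T(n) = Θ(n^(log_7 7) · (log n)^(3+1)) = Θ(n · (log n)^4).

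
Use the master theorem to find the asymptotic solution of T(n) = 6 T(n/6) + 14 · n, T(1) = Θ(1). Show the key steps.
T(n) = Θ(n log n)

log_6 6 = 1, and f(n) = 14 · n = Θ(n^(log_6 6)). This is Case 2 of the master theorem: T(n) = Θ(f(n) · log n) = Θ(n log n).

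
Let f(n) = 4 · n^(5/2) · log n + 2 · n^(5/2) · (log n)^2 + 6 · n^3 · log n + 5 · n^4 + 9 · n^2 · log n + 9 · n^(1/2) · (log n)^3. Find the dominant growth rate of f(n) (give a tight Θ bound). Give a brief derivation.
f(n) ∈ Θ(n^4)

Compare the terms by growth order. For large n, n^a · (log n)^b dominates n^a' · (log n)^b' iff a > a', or (a = a' and b > b'). Ranking the 6 terms shows the dominant one is 5 · n^4. Hence f(n) ∈ Θ(n^4).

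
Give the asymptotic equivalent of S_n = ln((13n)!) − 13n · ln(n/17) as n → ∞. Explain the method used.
S_n ~ 13n · (ln 221 − 1) + O(ln n)

Stirling: ln((13n)!) = 13n ln(13n) − 13n + O(ln n).
  S_n = 13n ln(13n) − 13n − 13n ln(n/17) + O(ln n)
      = 13n ln(13n) − 13n ln n + 13n ln 17 − 13n + O(ln n)
      = 13n ln 13 + 13n ln 17 − 13n + O(ln n)
      = 13n (ln 221 − 1) + O(ln n).
Numerically ln(221) − 1 ≈ 4.3982.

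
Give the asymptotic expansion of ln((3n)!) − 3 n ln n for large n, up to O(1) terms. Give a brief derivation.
ln((3n)!) − 3 n ln n = 3(ln 3 − 1) n + (1/2) ln(2π·3n) + O(1/n)

Stirling: ln((3n)!) = 3n ln(3n) − 3n + (1/2) ln(2π·3n) + O(1/n).
Since 3n ln(3n) = 3n ln n + 3n ln 3, subtracting 3n ln n cancels the n ln n term exactly. What remains is 3(ln 3 − 1) n + (1/2) ln(2π·3n) + O(1/n).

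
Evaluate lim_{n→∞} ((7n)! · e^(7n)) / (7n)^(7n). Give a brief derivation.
lim = ∞

Stirling: (7n)! ~ sqrt(2π·7n) · (7n/e)^(7n). Hence
  (7n)! · e^(7n) / (7n)^(7n) ~ sqrt(2π·7n) = sqrt(2π·7) · sqrt(n) → ∞.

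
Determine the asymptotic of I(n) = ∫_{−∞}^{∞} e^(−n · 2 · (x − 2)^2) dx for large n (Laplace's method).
I(n) = sqrt(π/(2n))

Here φ(x) = 2 · (x − 2)^2 has its unique minimum at x* = 2 with φ(x*) = 0 and φ''(x*) = 4. Laplace's method gives
  I(n) ~ e^(−n φ(x*)) · sqrt(2π / (n · φ''(x*))) = sqrt(2π / (4n)) = sqrt(π/(2n)).
This is exact: substituting u = (x − 2)·sqrt(2n) gives I(n) = (1/sqrt(2n)) ∫_{−∞}^{∞} e^(−u^2) du = sqrt(π/(2n)).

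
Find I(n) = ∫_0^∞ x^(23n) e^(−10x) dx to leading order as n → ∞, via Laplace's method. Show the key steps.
I(n) ~ (sqrt(2π·23n) / 10) · (23n/(10e))^(23n)

Write the integrand as exp(23n ln x − 10x) and set f(x) = 23n ln x − 10x. Then f'(x) = 23n/x − 10 = 0 at x* = 23n/10, and f''(x*) = −23n/x*^2 = −10^2/(23n). Laplace's method (interior maximum) gives
  I(n) ~ e^(f(x*)) · sqrt(2π / |f''(x*)|)
        = exp(23n ln(23n/10) − 23n) · sqrt(2π · 23n / 10^2)
        = (23n/10)^(23n) e^(−23n) · sqrt(2π·23n) / 10
        = (sqrt(2π·23n) / 10) · (23n/(10e))^(23n).
This matches Γ(23n+1)/10^(23n+1) with Stirling applied to Γ.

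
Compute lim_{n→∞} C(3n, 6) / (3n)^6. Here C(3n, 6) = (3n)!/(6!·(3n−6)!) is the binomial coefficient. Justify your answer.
lim = 1/6! = 1/720

With N = 3n → ∞: C(N, 6) / N^6 = [N(N−1)…(N−5)] / (6! · N^6) = (1/6!) · 1 · (1 − 1/(3n)) · … · (1 − 5/(3n)). Each factor → 1 as N → ∞, so the limit is 1/6! = 1/720.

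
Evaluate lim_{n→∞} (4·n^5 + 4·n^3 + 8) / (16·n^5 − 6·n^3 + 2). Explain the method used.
lim = 4/16 = 1/4

For large n the leading n^5 terms dominate both numerator and denominator. Dividing top and bottom by n^5, every other term tends to 0, leaving 4/16 = 1/4.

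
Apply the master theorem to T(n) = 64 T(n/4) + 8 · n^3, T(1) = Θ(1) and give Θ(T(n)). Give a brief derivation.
T(n) = Θ(n^3 log n)

log_4 64 = 3, and f(n) = 8 · n^3 = Θ(n^(log_4 64)). This is Case 2 of the master theorem: T(n) = Θ(f(n) · log n) = Θ(n^3 log n).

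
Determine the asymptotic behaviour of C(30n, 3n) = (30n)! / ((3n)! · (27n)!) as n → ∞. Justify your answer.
C(30n, 3n) ~ (10000000000/387420489)^(3n) · sqrt(5/(9π·3n))

Write N = 3n. Apply Stirling to each factorial:
  (10N)! ~ sqrt(2π·10N) · (10N/e)^(10N),
  N! ~ sqrt(2π N) · (N/e)^N,
  (9N)! ~ sqrt(2π·9N) · (9N/e)^(9N).
The exponential factors combine to (10N)^(10N) / (N^N · (9N)^(9N)) = 10^(10N)/9^(9N) = (10^10/9^9)^N = (10000000000/387420489)^N.
The square-root prefactors combine to sqrt(2π·10N) / (sqrt(2π N)·sqrt(2π·9N)) = sqrt(10 / (2π·9·N)) = sqrt(5/(9π·3n)).
Substituting N = 3n: C(30n, 3n) ~ (10000000000/387420489)^(3n) · sqrt(5/(9π·3n)).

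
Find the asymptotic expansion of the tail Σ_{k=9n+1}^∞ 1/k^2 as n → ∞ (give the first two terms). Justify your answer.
Σ_{k>9n} 1/k^2 = 1/(1 · (9n)) − 1/(2 · (9n)^2) + O(1/(9n)^3)

Compare to the integral: ∫_{9n}^∞ x^(−2) dx = [−x^(−1)/1]_{9n}^∞ = 1/((2−1)·(9n)). The Euler-Maclaurin correction adds −f(9n)/2 = −1/(2·(9n)^2). Euler-Maclaurin then gives
  Σ_{k>9n} 1/k^2 = ∫_{9n}^∞ dx/x^2 − 1/(2·(9n)^2) + O(1/(9n)^3).
(Equivalently this is ζ(2) − Σ_{k≤9n} 1/k^2.)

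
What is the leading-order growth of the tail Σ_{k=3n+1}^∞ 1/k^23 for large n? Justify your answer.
Σ_{k>3n} 1/k^23 ~ 1/(22 · (3n)^22)

Compare to the integral: ∫_{3n}^∞ x^(−23) dx = [−x^(−22)/22]_{3n}^∞ = 1/((23−1)·(3n)^22). Euler-Maclaurin then gives
  Σ_{k>3n} 1/k^23 = ∫_{3n}^∞ dx/x^23 − 1/(2·(3n)^23) + O(1/(3n)^24).
(Equivalently this is ζ(23) − Σ_{k≤3n} 1/k^23.)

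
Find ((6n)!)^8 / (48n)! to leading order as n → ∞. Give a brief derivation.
((6n)!)^8/(48n)! ~ ((2π·6n)^(7/2) / sqrt(8)) · 8^(−8·6n)  →  0

Write N = 6n. Stirling: N! ~ sqrt(2π N)(N/e)^N and (8N)! ~ sqrt(2π·8N)·(8N/e)^(8N).
  (N!)^8/(8N)! ~ (2π N)^(8/2) (N/e)^(8N) / [sqrt(2π·8N) (8N/e)^(8N)]
     = (2π N)^(8/2) / sqrt(2π·8N) · (N/(8N))^(8N)
     = (2π N)^((8−1)/2) / sqrt(8) · 8^(−8N).
Since 8^8 > 1, the factor 8^(−8N) decays exponentially, so the ratio → 0. Substituting N = 6n gives the stated form.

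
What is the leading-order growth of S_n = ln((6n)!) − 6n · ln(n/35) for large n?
S_n ~ 6n · (ln 210 − 1) + O(ln n)

Stirling: ln((6n)!) = 6n ln(6n) − 6n + O(ln n).
  S_n = 6n ln(6n) − 6n − 6n ln(n/35) + O(ln n)
      = 6n ln(6n) − 6n ln n + 6n ln 35 − 6n + O(ln n)
      = 6n ln 6 + 6n ln 35 − 6n + O(ln n)
      = 6n (ln 210 − 1) + O(ln n).
Numerically ln(210) − 1 ≈ 4.3471.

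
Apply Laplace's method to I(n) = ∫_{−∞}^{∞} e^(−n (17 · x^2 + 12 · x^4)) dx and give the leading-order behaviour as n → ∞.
I(n) ~ sqrt(π/(17n))

φ(x) = 17 · x^2 + 12 · x^4 has its unique global minimum at x* = 0 (since φ'(x) = 34x + 48x^3 = 0 only at x = 0 for real x with both coefficients positive, and φ → ∞ as |x| → ∞). At x* = 0, φ(0) = 0 and φ''(0) = 34. Laplace's method then gives
  I(n) ~ sqrt(2π / (n · φ''(0))) · e^(−n φ(0)) = sqrt(2π / (34n)) = sqrt(π/(17n)).
The 12 · x^4 term contributes only at subleading order (an O(1/n) relative correction).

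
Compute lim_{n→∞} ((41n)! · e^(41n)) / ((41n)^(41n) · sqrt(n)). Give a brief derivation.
lim = sqrt(2π·41)

Stirling: (41n)! ~ sqrt(2π·41n) · (41n/e)^(41n). Hence
  (41n)! · e^(41n) / (41n)^(41n) ~ sqrt(2π·41n).
Dividing by sqrt(n): sqrt(2π·41n) / sqrt(n) = sqrt(2π·41) · n^((1−1)/2), so the limit is sqrt(2π·41).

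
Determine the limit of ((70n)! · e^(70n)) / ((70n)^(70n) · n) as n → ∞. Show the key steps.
lim = 0

Stirling: (70n)! ~ sqrt(2π·70n) · (70n/e)^(70n). Hence
  (70n)! · e^(70n) / (70n)^(70n) ~ sqrt(2π·70n).
Dividing by n: sqrt(2π·70n) / n = sqrt(2π·70) · n^((1−2)/2), so the expression behaves like sqrt(2π·70) · n^((1−2)/2) → 0.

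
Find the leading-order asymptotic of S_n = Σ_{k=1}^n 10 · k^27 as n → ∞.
S_n ~ 5 · n^28 / 14

By integral comparison (Euler-Maclaurin), Σ_{k=1}^n 10 · k^27 = 10 · ∫_0^n x^27 dx + O(n^27) = 10 · n^28/28 = 5 · n^28 / 14 + O(n^27). (Equivalently, Faulhaber's formula gives the same leading term.)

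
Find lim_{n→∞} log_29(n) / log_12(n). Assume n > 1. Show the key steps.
lim = ln(12) / ln(29) = log_29(12)

Change of base: log_29(n) = ln n / ln 29 and log_12(n) = ln n / ln 12. The ratio is (ln n / ln 29) · (ln 12 / ln n) = ln 12 / ln 29, a constant independent of n. So the limit is ln 12 / ln 29 = log_29(12).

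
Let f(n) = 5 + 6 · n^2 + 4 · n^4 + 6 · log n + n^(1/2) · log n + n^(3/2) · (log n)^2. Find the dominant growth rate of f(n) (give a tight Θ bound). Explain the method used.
f(n) ∈ Θ(n^4)

Compare the terms by growth order. For large n, n^a · (log n)^b dominates n^a' · (log n)^b' iff a > a', or (a = a' and b > b'). Ranking the 6 terms shows the dominant one is 4 · n^4. Hence f(n) ∈ Θ(n^4).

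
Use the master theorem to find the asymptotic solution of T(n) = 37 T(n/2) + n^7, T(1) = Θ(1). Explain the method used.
T(n) = Θ(n^7)

log_2 37 ≈ 5.209. f(n) = n^7 dominates n^(log_2 37) since 7 > 5.209, and the regularity condition a·f(n/b) = 37·(n/2)^7 = (37/128)·n^7 ≤ c·f(n) holds with c = 37/128 ≈ 0.289 < 1. So this is Case 3: T(n) = Θ(f(n)) = Θ(n^7).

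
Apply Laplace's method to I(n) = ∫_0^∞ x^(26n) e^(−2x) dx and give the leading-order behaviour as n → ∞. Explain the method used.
I(n) ~ (sqrt(2π·26n) / 2) · (26n/(2e))^(26n)

Write the integrand as exp(26n ln x − 2x) and set f(x) = 26n ln x − 2x. Then f'(x) = 26n/x − 2 = 0 at x* = 26n/2, and f''(x*) = −26n/x*^2 = −2^2/(26n). Laplace's method (interior maximum) gives
  I(n) ~ e^(f(x*)) · sqrt(2π / |f''(x*)|)
        = exp(26n ln(26n/2) − 26n) · sqrt(2π · 26n / 2^2)
        = (26n/2)^(26n) e^(−26n) · sqrt(2π·26n) / 2
        = (sqrt(2π·26n) / 2) · (26n/(2e))^(26n).
This matches Γ(26n+1)/2^(26n+1) with Stirling applied to Γ.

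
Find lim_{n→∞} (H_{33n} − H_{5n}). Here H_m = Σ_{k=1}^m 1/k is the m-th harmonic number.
lim = ln(33/5)

Euler-Maclaurin gives H_m = ln m + γ + 1/(2m) + O(1/m^2). The γ and O(1/m) terms cancel in the difference:
  H_{33n} − H_{5n} = ln(33n) − ln(5n) + O(1/n) = ln(33/5) + O(1/n).
Hence the limit is ln(33/5).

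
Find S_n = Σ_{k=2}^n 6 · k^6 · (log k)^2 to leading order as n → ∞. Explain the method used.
S_n ~ 6 · n^7 · (log n)^2 / 7

By integral comparison, S_n = ∫_1^n 6 · x^6 · (log x)^2 dx + O(n^6 · (log n)^2). For the integral, the leading term of ∫_1^n x^6 (log x)^2 dx is n^7/7 · (log n)^2 (by repeated integration by parts; each step lowers the log-exponent and produces a relatively O(1/log n) correction). Hence S_n ~ 6 · n^7 · (log n)^2 / 7.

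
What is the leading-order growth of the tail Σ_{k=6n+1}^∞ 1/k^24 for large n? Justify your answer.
Σ_{k>6n} 1/k^24 ~ 1/(23 · (6n)^23)

Compare to the integral: ∫_{6n}^∞ x^(−24) dx = [−x^(−23)/23]_{6n}^∞ = 1/((24−1)·(6n)^23). Euler-Maclaurin then gives
  Σ_{k>6n} 1/k^24 = ∫_{6n}^∞ dx/x^24 − 1/(2·(6n)^24) + O(1/(6n)^25).
(Equivalently this is ζ(24) − Σ_{k≤6n} 1/k^24.)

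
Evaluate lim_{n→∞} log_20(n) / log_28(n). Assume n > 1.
lim = ln(28) / ln(20) = log_20(28)

Change of base: log_20(n) = ln n / ln 20 and log_28(n) = ln n / ln 28. The ratio is (ln n / ln 20) · (ln 28 / ln n) = ln 28 / ln 20, a constant independent of n. So the limit is ln 28 / ln 20 = log_20(28).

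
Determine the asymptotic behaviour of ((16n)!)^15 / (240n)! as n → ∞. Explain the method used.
((16n)!)^15/(240n)! ~ ((2π·16n)^(14/2) / sqrt(15)) · 15^(−15·16n)  →  0

Write N = 16n. Stirling: N! ~ sqrt(2π N)(N/e)^N and (15N)! ~ sqrt(2π·15N)·(15N/e)^(15N).
  (N!)^15/(15N)! ~ (2π N)^(15/2) (N/e)^(15N) / [sqrt(2π·15N) (15N/e)^(15N)]
     = (2π N)^(15/2) / sqrt(2π·15N) · (N/(15N))^(15N)
     = (2π N)^((15−1)/2) / sqrt(15) · 15^(−15N).
Since 15^15 > 1, the factor 15^(−15N) decays exponentially, so the ratio → 0. Substituting N = 16n gives the stated form.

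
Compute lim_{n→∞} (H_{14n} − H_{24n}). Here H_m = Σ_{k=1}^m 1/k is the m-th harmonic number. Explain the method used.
lim = ln(14/24) = ln(7/12)

Euler-Maclaurin gives H_m = ln m + γ + 1/(2m) + O(1/m^2). The γ and O(1/m) terms cancel in the difference:
  H_{14n} − H_{24n} = ln(14n) − ln(24n) + O(1/n) = ln(14/24) + O(1/n).
Hence the limit is ln(14/24) = ln(7/12).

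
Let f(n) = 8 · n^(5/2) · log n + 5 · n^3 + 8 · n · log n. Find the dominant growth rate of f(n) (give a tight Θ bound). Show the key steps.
f(n) ∈ Θ(n^3)

Compare the terms by growth order. For large n, n^a · (log n)^b dominates n^a' · (log n)^b' iff a > a', or (a = a' and b > b'). Ranking the 3 terms shows the dominant one is 5 · n^3. Hence f(n) ∈ Θ(n^3).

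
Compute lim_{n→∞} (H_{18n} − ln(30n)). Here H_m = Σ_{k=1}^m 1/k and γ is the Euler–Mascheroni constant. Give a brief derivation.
lim = ln(3/5) + γ

By Euler-Maclaurin, H_m = ln m + γ + O(1/m). So
  H_{18n} − ln(30n) = ln(18n) + γ − ln(30n) + O(1/n)
                       = ln(18/30) + γ + O(1/n).
Hence the limit is ln(18/30) + γ (= ln(3/5)).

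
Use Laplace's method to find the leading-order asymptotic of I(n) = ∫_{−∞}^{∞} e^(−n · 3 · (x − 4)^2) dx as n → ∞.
I(n) = sqrt(π/(3n))

Here φ(x) = 3 · (x − 4)^2 has its unique minimum at x* = 4 with φ(x*) = 0 and φ''(x*) = 6. Laplace's method gives
  I(n) ~ e^(−n φ(x*)) · sqrt(2π / (n · φ''(x*))) = sqrt(2π / (6n)) = sqrt(π/(3n)).
This is exact: substituting u = (x − 4)·sqrt(3n) gives I(n) = (1/sqrt(3n)) ∫_{−∞}^{∞} e^(−u^2) du = sqrt(π/(3n)).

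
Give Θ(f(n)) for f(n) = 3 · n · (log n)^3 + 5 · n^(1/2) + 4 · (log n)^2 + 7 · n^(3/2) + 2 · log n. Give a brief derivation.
f(n) ∈ Θ(n^(3/2))

Compare the terms by growth order. For large n, n^a · (log n)^b dominates n^a' · (log n)^b' iff a > a', or (a = a' and b > b'). Ranking the 5 terms shows the dominant one is 7 · n^(3/2). Hence f(n) ∈ Θ(n^(3/2)).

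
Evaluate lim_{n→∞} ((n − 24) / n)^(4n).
lim = e^(−96)

Rewrite as (1 − 24/n)^(4n). By the standard limit (1 + x/n)^n → e^x, we have (1 − 24/n)^n → e^(−24), and raising to the 4th power gives e^(−96).
More precisely, ln[(1 − 24/n)^(4n)] = 4n · ln(1 − 24/n) = 4n · (-24/n + O(1/n^2)) = -96 + O(1/n) → -96.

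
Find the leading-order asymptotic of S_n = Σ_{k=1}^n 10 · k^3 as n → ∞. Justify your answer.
S_n ~ 5 · n^4 / 2

By integral comparison (Euler-Maclaurin), Σ_{k=1}^n 10 · k^3 = 10 · ∫_0^n x^3 dx + O(n^3) = 10 · n^4/4 = 5 · n^4 / 2 + O(n^3). (Equivalently, Faulhaber's formula gives the same leading term.)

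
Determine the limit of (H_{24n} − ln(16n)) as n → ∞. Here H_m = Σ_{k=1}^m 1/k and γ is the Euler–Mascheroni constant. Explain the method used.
lim = ln(3/2) + γ

By Euler-Maclaurin, H_m = ln m + γ + O(1/m). So
  H_{24n} − ln(16n) = ln(24n) + γ − ln(16n) + O(1/n)
                       = ln(24/16) + γ + O(1/n).
Hence the limit is ln(24/16) + γ (= ln(3/2)).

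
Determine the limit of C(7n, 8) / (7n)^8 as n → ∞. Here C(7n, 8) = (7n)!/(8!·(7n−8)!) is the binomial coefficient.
lim = 1/8! = 1/40320

With N = 7n → ∞: C(N, 8) / N^8 = [N(N−1)…(N−7)] / (8! · N^8) = (1/8!) · 1 · (1 − 1/(7n)) · … · (1 − 7/(7n)). Each factor → 1 as N → ∞, so the limit is 1/8! = 1/40320.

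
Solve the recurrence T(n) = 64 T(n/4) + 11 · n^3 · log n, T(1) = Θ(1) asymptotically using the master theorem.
T(n) = Θ(n^3 · (log n)^2)

Here log_4 64 = 3 and f(n) = 11 · n^3 · log n = Θ(n^(log_4 64) · (log n)^1). This is the extended Case 2 of the master theorem (f matches the critical exponent up to log factors), giving T(n) = Θ(n^(log_4 64) · (log n)^(1+1)) = Θ(n^3 · (log n)^2).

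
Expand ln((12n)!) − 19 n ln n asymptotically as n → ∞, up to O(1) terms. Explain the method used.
ln((12n)!) − 19 n ln n = −7 n ln n + 12(ln 12 − 1) n + (1/2) ln(2π·12n) + O(1/n)

Stirling: ln((12n)!) = 12n ln(12n) − 12n + (1/2) ln(2π·12n) + O(1/n).
Expand 12n ln(12n) = 12n (ln n + ln 12) = 12n ln n + 12n ln 12.
Subtract 19n ln n: leading term is (12 − 19) n ln n = −7 n ln n. The next term is 12n ln 12 − 12n = 12(ln 12 − 1) n. Then the (1/2) ln(2π·12n) correction.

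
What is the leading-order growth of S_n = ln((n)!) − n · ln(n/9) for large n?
S_n ~ n · (ln 9 − 1) + O(ln n)

Stirling: ln((n)!) = n ln(n) − n + O(ln n).
  S_n = n ln(n) − n − n ln(n/9) + O(ln n)
      = n ln(n) − n ln n + n ln 9 − n + O(ln n)
      = n ln 9 − n + O(ln n)
      = n (ln 9 − 1) + O(ln n).
Numerically ln(9) − 1 ≈ 1.1972.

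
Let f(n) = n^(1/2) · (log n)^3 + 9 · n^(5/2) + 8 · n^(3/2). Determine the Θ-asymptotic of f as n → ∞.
f(n) ∈ Θ(n^(5/2))

Compare the terms by growth order. For large n, n^a · (log n)^b dominates n^a' · (log n)^b' iff a > a', or (a = a' and b > b'). Ranking the 3 terms shows the dominant one is 9 · n^(5/2). Hence f(n) ∈ Θ(n^(5/2)).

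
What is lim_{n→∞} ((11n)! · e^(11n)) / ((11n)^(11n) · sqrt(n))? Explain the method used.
lim = sqrt(2π·11)

Stirling: (11n)! ~ sqrt(2π·11n) · (11n/e)^(11n). Hence
  (11n)! · e^(11n) / (11n)^(11n) ~ sqrt(2π·11n).
Dividing by sqrt(n): sqrt(2π·11n) / sqrt(n) = sqrt(2π·11) · n^((1−1)/2), so the limit is sqrt(2π·11).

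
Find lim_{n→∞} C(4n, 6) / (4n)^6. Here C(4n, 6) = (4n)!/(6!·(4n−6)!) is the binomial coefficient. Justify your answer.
lim = 1/6! = 1/720

With N = 4n → ∞: C(N, 6) / N^6 = [N(N−1)…(N−5)] / (6! · N^6) = (1/6!) · 1 · (1 − 1/(4n)) · … · (1 − 5/(4n)). Each factor → 1 as N → ∞, so the limit is 1/6! = 1/720.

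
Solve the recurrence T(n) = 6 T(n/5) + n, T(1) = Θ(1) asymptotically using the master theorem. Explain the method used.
T(n) = Θ(n^(log_5 6))

Master theorem: compare f(n) = n to n^(log_5 6) where log_5 6 ≈ 1.113. Since 1 < log_5 6, we have f(n) = O(n^(log_5 6 − ε)) for some ε > 0 — Case 1. Hence T(n) = Θ(n^(log_5 6)).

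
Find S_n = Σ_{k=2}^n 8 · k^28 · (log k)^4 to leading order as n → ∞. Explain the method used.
S_n ~ 8 · n^29 · (log n)^4 / 29

By integral comparison, S_n = ∫_1^n 8 · x^28 · (log x)^4 dx + O(n^28 · (log n)^4). For the integral, the leading term of ∫_1^n x^28 (log x)^4 dx is n^29/29 · (log n)^4 (by repeated integration by parts; each step lowers the log-exponent and produces a relatively O(1/log n) correction). Hence S_n ~ 8 · n^29 · (log n)^4 / 29.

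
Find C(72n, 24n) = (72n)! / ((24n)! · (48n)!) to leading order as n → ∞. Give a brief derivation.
C(72n, 24n) ~ (27/4)^(24n) · sqrt(3/(4π·24n))

Write N = 24n. Apply Stirling to each factorial:
  (3N)! ~ sqrt(2π·3N) · (3N/e)^(3N),
  N! ~ sqrt(2π N) · (N/e)^N,
  (2N)! ~ sqrt(2π·2N) · (2N/e)^(2N).
The exponential factors combine to (3N)^(3N) / (N^N · (2N)^(2N)) = 3^(3N)/2^(2N) = (3^3/2^2)^N = (27/4)^N.
The square-root prefactors combine to sqrt(2π·3N) / (sqrt(2π N)·sqrt(2π·2N)) = sqrt(3 / (2π·2·N)) = sqrt(3/(4π·24n)).
Substituting N = 24n: C(72n, 24n) ~ (27/4)^(24n) · sqrt(3/(4π·24n)).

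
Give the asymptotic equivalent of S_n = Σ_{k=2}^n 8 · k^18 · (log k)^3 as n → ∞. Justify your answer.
S_n ~ 8 · n^19 · (log n)^3 / 19

By integral comparison, S_n = ∫_1^n 8 · x^18 · (log x)^3 dx + O(n^18 · (log n)^3). For the integral, the leading term of ∫_1^n x^18 (log x)^3 dx is n^19/19 · (log n)^3 (by repeated integration by parts; each step lowers the log-exponent and produces a relatively O(1/log n) correction). Hence S_n ~ 8 · n^19 · (log n)^3 / 19.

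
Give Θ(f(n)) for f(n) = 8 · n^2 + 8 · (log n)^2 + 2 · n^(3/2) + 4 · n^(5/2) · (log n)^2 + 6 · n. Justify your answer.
f(n) ∈ Θ(n^(5/2) · (log n)^2)

Compare the terms by growth order. For large n, n^a · (log n)^b dominates n^a' · (log n)^b' iff a > a', or (a = a' and b > b'). Ranking the 5 terms shows the dominant one is 4 · n^(5/2) · (log n)^2. Hence f(n) ∈ Θ(n^(5/2) · (log n)^2).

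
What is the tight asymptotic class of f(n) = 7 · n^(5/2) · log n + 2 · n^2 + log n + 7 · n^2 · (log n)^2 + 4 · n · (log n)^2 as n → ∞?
f(n) ∈ Θ(n^(5/2) · log n)

Compare the terms by growth order. For large n, n^a · (log n)^b dominates n^a' · (log n)^b' iff a > a', or (a = a' and b > b'). Ranking the 5 terms shows the dominant one is 7 · n^(5/2) · log n. Hence f(n) ∈ Θ(n^(5/2) · log n).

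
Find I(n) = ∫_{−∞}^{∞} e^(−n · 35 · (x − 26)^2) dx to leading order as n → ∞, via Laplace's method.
I(n) = sqrt(π/(35n))

Here φ(x) = 35 · (x − 26)^2 has its unique minimum at x* = 26 with φ(x*) = 0 and φ''(x*) = 70. Laplace's method gives
  I(n) ~ e^(−n φ(x*)) · sqrt(2π / (n · φ''(x*))) = sqrt(2π / (70n)) = sqrt(π/(35n)).
This is exact: substituting u = (x − 26)·sqrt(35n) gives I(n) = (1/sqrt(35n)) ∫_{−∞}^{∞} e^(−u^2) du = sqrt(π/(35n)).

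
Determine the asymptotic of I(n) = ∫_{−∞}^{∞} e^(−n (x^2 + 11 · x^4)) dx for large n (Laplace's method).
I(n) ~ sqrt(π/n)

φ(x) = x^2 + 11 · x^4 has its unique global minimum at x* = 0 (since φ'(x) = 2x + 44x^3 = 0 only at x = 0 for real x with both coefficients positive, and φ → ∞ as |x| → ∞). At x* = 0, φ(0) = 0 and φ''(0) = 2. Laplace's method then gives
  I(n) ~ sqrt(2π / (n · φ''(0))) · e^(−n φ(0)) = sqrt(2π / (2n)) = sqrt(π/n).
The 11 · x^4 term contributes only at subleading order (an O(1/n) relative correction).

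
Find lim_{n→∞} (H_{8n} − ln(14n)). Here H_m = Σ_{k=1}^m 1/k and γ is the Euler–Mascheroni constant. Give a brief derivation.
lim = ln(4/7) + γ

By Euler-Maclaurin, H_m = ln m + γ + O(1/m). So
  H_{8n} − ln(14n) = ln(8n) + γ − ln(14n) + O(1/n)
                       = ln(8/14) + γ + O(1/n).
Hence the limit is ln(8/14) + γ (= ln(4/7)).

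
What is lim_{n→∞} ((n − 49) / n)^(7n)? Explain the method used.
lim = e^(−343)

Rewrite as (1 − 49/n)^(7n). By the standard limit (1 + x/n)^n → e^x, we have (1 − 49/n)^n → e^(−49), and raising to the 7th power gives e^(−343).
More precisely, ln[(1 − 49/n)^(7n)] = 7n · ln(1 − 49/n) = 7n · (-49/n + O(1/n^2)) = -343 + O(1/n) → -343.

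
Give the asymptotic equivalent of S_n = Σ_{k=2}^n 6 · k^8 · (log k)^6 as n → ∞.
S_n ~ 2 · n^9 · (log n)^6 / 3

By integral comparison, S_n = ∫_1^n 6 · x^8 · (log x)^6 dx + O(n^8 · (log n)^6). For the integral, the leading term of ∫_1^n x^8 (log x)^6 dx is n^9/9 · (log n)^6 (by repeated integration by parts; each step lowers the log-exponent and produces a relatively O(1/log n) correction). Hence S_n ~ 2 · n^9 · (log n)^6 / 3.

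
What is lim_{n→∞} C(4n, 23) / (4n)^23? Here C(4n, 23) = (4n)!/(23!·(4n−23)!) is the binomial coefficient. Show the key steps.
lim = 1/23! = 1/25852016738884976640000

With N = 4n → ∞: C(N, 23) / N^23 = [N(N−1)…(N−22)] / (23! · N^23) = (1/23!) · 1 · (1 − 1/(4n)) · … · (1 − 22/(4n)). Each factor → 1 as N → ∞, so the limit is 1/23! = 1/25852016738884976640000.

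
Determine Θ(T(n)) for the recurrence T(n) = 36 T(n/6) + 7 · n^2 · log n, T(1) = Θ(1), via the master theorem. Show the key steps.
T(n) = Θ(n^2 · (log n)^2)

Here log_6 36 = 2 and f(n) = 7 · n^2 · log n = Θ(n^(log_6 36) · (log n)^1). This is the extended Case 2 of the master theorem (f matches the critical exponent up to log factors), giving T(n) = Θ(n^(log_6 36) · (log n)^(1+1)) = Θ(n^2 · (log n)^2).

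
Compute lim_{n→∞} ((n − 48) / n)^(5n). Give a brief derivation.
lim = e^(−240)

Rewrite as (1 − 48/n)^(5n). By the standard limit (1 + x/n)^n → e^x, we have (1 − 48/n)^n → e^(−48), and raising to the 5th power gives e^(−240).
More precisely, ln[(1 − 48/n)^(5n)] = 5n · ln(1 − 48/n) = 5n · (-48/n + O(1/n^2)) = -240 + O(1/n) → -240.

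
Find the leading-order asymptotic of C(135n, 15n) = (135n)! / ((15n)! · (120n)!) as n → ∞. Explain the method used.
C(135n, 15n) ~ (387420489/16777216)^(15n) · sqrt(9/(16π·15n))

Write N = 15n. Apply Stirling to each factorial:
  (9N)! ~ sqrt(2π·9N) · (9N/e)^(9N),
  N! ~ sqrt(2π N) · (N/e)^N,
  (8N)! ~ sqrt(2π·8N) · (8N/e)^(8N).
The exponential factors combine to (9N)^(9N) / (N^N · (8N)^(8N)) = 9^(9N)/8^(8N) = (9^9/8^8)^N = (387420489/16777216)^N.
The square-root prefactors combine to sqrt(2π·9N) / (sqrt(2π N)·sqrt(2π·8N)) = sqrt(9 / (2π·8·N)) = sqrt(9/(16π·15n)).
Substituting N = 15n: C(135n, 15n) ~ (387420489/16777216)^(15n) · sqrt(9/(16π·15n)).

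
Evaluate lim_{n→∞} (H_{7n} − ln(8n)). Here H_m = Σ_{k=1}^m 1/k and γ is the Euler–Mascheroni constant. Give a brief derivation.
lim = ln(7/8) + γ

By Euler-Maclaurin, H_m = ln m + γ + O(1/m). So
  H_{7n} − ln(8n) = ln(7n) + γ − ln(8n) + O(1/n)
                       = ln(7/8) + γ + O(1/n).
Hence the limit is ln(7/8) + γ.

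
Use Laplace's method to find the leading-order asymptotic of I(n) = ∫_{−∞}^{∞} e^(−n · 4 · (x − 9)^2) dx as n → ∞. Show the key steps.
I(n) = sqrt(π/(4n))

Here φ(x) = 4 · (x − 9)^2 has its unique minimum at x* = 9 with φ(x*) = 0 and φ''(x*) = 8. Laplace's method gives
  I(n) ~ e^(−n φ(x*)) · sqrt(2π / (n · φ''(x*))) = sqrt(2π / (8n)) = sqrt(π/(4n)).
This is exact: substituting u = (x − 9)·sqrt(4n) gives I(n) = (1/sqrt(4n)) ∫_{−∞}^{∞} e^(−u^2) du = sqrt(π/(4n)).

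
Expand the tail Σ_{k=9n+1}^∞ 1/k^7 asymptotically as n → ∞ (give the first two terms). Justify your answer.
Σ_{k>9n} 1/k^7 = 1/(6 · (9n)^6) − 1/(2 · (9n)^7) + O(1/(9n)^8)

Compare to the integral: ∫_{9n}^∞ x^(−7) dx = [−x^(−6)/6]_{9n}^∞ = 1/((7−1)·(9n)^6). The Euler-Maclaurin correction adds −f(9n)/2 = −1/(2·(9n)^7). Euler-Maclaurin then gives
  Σ_{k>9n} 1/k^7 = ∫_{9n}^∞ dx/x^7 − 1/(2·(9n)^7) + O(1/(9n)^8).
(Equivalently this is ζ(7) − Σ_{k≤9n} 1/k^7.)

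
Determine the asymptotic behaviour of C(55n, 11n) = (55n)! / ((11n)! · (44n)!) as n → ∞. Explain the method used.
C(55n, 11n) ~ (3125/256)^(11n) · sqrt(5/(8π·11n))

Write N = 11n. Apply Stirling to each factorial:
  (5N)! ~ sqrt(2π·5N) · (5N/e)^(5N),
  N! ~ sqrt(2π N) · (N/e)^N,
  (4N)! ~ sqrt(2π·4N) · (4N/e)^(4N).
The exponential factors combine to (5N)^(5N) / (N^N · (4N)^(4N)) = 5^(5N)/4^(4N) = (5^5/4^4)^N = (3125/256)^N.
The square-root prefactors combine to sqrt(2π·5N) / (sqrt(2π N)·sqrt(2π·4N)) = sqrt(5 / (2π·4·N)) = sqrt(5/(8π·11n)).
Substituting N = 11n: C(55n, 11n) ~ (3125/256)^(11n) · sqrt(5/(8π·11n)).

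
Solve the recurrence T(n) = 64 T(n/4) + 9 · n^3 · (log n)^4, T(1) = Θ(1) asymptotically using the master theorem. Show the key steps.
T(n) = Θ(n^3 · (log n)^5)

Here log_4 64 = 3 and f(n) = 9 · n^3 · (log n)^4 = Θ(n^(log_4 64) · (log n)^4). This is the extended Case 2 of the master theorem (f matches the critical exponent up to log factors), giving T(n) = Θ(n^(log_4 64) · (log n)^(4+1)) = Θ(n^3 · (log n)^5).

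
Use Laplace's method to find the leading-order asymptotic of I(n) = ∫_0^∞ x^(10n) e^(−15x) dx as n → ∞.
I(n) ~ (sqrt(2π·10n) / 15) · (10n/(15e))^(10n)

Write the integrand as exp(10n ln x − 15x) and set f(x) = 10n ln x − 15x. Then f'(x) = 10n/x − 15 = 0 at x* = 10n/15, and f''(x*) = −10n/x*^2 = −15^2/(10n). Laplace's method (interior maximum) gives
  I(n) ~ e^(f(x*)) · sqrt(2π / |f''(x*)|)
        = exp(10n ln(10n/15) − 10n) · sqrt(2π · 10n / 15^2)
        = (10n/15)^(10n) e^(−10n) · sqrt(2π·10n) / 15
        = (sqrt(2π·10n) / 15) · (10n/(15e))^(10n).
This matches Γ(10n+1)/15^(10n+1) with Stirling applied to Γ.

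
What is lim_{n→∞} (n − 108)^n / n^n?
lim = e^(−108)

Rewrite as (1 − 108/n)^(n). By the standard limit (1 + x/n)^n → e^x, we have (1 − 108/n)^n → e^(−108), and raising to the 1st power gives e^(−108).
More precisely, ln[(1 − 108/n)^(n)] = n · ln(1 − 108/n) = n · (-108/n + O(1/n^2)) = -108 + O(1/n) → -108.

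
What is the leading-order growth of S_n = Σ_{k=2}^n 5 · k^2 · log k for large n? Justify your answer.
S_n ~ 5 · n^3 log n / 3 − 5 · n^3 / 9

By integral comparison, S_n = ∫_1^n 5 · x^2 · log x dx + O(n^2 · log n). For the integral, ∫ x^2 log x dx = n^3 log n / 3 − n^3/9 (integration by parts). Hence S_n ~ 5 · n^3 log n / 3 − 5 · n^3 / 9.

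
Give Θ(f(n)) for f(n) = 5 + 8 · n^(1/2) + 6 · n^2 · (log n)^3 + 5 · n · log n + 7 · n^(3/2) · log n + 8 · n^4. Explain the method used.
f(n) ∈ Θ(n^4)

Compare the terms by growth order. For large n, n^a · (log n)^b dominates n^a' · (log n)^b' iff a > a', or (a = a' and b > b'). Ranking the 6 terms shows the dominant one is 8 · n^4. Hence f(n) ∈ Θ(n^4).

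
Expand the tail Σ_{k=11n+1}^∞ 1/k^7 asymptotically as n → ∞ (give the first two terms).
Σ_{k>11n} 1/k^7 = 1/(6 · (11n)^6) − 1/(2 · (11n)^7) + O(1/(11n)^8)

Compare to the integral: ∫_{11n}^∞ x^(−7) dx = [−x^(−6)/6]_{11n}^∞ = 1/((7−1)·(11n)^6). The Euler-Maclaurin correction adds −f(11n)/2 = −1/(2·(11n)^7). Euler-Maclaurin then gives
  Σ_{k>11n} 1/k^7 = ∫_{11n}^∞ dx/x^7 − 1/(2·(11n)^7) + O(1/(11n)^8).
(Equivalently this is ζ(7) − Σ_{k≤11n} 1/k^7.)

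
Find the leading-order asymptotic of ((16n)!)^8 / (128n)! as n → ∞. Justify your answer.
((16n)!)^8/(128n)! ~ ((2π·16n)^(7/2) / sqrt(8)) · 8^(−8·16n)  →  0

Write N = 16n. Stirling: N! ~ sqrt(2π N)(N/e)^N and (8N)! ~ sqrt(2π·8N)·(8N/e)^(8N).
  (N!)^8/(8N)! ~ (2π N)^(8/2) (N/e)^(8N) / [sqrt(2π·8N) (8N/e)^(8N)]
     = (2π N)^(8/2) / sqrt(2π·8N) · (N/(8N))^(8N)
     = (2π N)^((8−1)/2) / sqrt(8) · 8^(−8N).
Since 8^8 > 1, the factor 8^(−8N) decays exponentially, so the ratio → 0. Substituting N = 16n gives the stated form.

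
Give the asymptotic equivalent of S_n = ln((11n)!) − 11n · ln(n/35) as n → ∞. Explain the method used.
S_n ~ 11n · (ln 385 − 1) + O(ln n)

Stirling: ln((11n)!) = 11n ln(11n) − 11n + O(ln n).
  S_n = 11n ln(11n) − 11n − 11n ln(n/35) + O(ln n)
      = 11n ln(11n) − 11n ln n + 11n ln 35 − 11n + O(ln n)
      = 11n ln 11 + 11n ln 35 − 11n + O(ln n)
      = 11n (ln 385 − 1) + O(ln n).
Numerically ln(385) − 1 ≈ 4.9532.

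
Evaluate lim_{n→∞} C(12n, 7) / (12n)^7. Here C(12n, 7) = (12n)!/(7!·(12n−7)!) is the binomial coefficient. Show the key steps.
lim = 1/7! = 1/5040

With N = 12n → ∞: C(N, 7) / N^7 = [N(N−1)…(N−6)] / (7! · N^7) = (1/7!) · 1 · (1 − 1/(12n)) · … · (1 − 6/(12n)). Each factor → 1 as N → ∞, so the limit is 1/7! = 1/5040.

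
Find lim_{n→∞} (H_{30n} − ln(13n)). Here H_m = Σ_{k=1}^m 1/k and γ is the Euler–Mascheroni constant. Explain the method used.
lim = ln(30/13) + γ

By Euler-Maclaurin, H_m = ln m + γ + O(1/m). So
  H_{30n} − ln(13n) = ln(30n) + γ − ln(13n) + O(1/n)
                       = ln(30/13) + γ + O(1/n).
Hence the limit is ln(30/13) + γ.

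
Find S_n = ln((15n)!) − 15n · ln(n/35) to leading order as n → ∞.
S_n ~ 15n · (ln 525 − 1) + O(ln n)

Stirling: ln((15n)!) = 15n ln(15n) − 15n + O(ln n).
  S_n = 15n ln(15n) − 15n − 15n ln(n/35) + O(ln n)
      = 15n ln(15n) − 15n ln n + 15n ln 35 − 15n + O(ln n)
      = 15n ln 15 + 15n ln 35 − 15n + O(ln n)
      = 15n (ln 525 − 1) + O(ln n).
Numerically ln(525) − 1 ≈ 5.2634.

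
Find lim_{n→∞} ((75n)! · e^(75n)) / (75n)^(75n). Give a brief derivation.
lim = ∞

Stirling: (75n)! ~ sqrt(2π·75n) · (75n/e)^(75n). Hence
  (75n)! · e^(75n) / (75n)^(75n) ~ sqrt(2π·75n) = sqrt(2π·75) · sqrt(n) → ∞.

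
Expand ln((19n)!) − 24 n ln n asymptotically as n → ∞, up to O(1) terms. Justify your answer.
ln((19n)!) − 24 n ln n = −5 n ln n + 19(ln 19 − 1) n + (1/2) ln(2π·19n) + O(1/n)

Stirling: ln((19n)!) = 19n ln(19n) − 19n + (1/2) ln(2π·19n) + O(1/n).
Expand 19n ln(19n) = 19n (ln n + ln 19) = 19n ln n + 19n ln 19.
Subtract 24n ln n: leading term is (19 − 24) n ln n = −5 n ln n. The next term is 19n ln 19 − 19n = 19(ln 19 − 1) n. Then the (1/2) ln(2π·19n) correction.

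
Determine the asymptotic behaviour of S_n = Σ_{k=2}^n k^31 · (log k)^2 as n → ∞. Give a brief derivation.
S_n ~ n^32 · (log n)^2 / 32

By integral comparison, S_n = ∫_1^n x^31 · (log x)^2 dx + O(n^31 · (log n)^2). For the integral, the leading term of ∫_1^n x^31 (log x)^2 dx is n^32/32 · (log n)^2 (by repeated integration by parts; each step lowers the log-exponent and produces a relatively O(1/log n) correction). Hence S_n ~ n^32 · (log n)^2 / 32.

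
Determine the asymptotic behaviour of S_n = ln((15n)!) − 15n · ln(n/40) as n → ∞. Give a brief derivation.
S_n ~ 15n · (ln 600 − 1) + O(ln n)

Stirling: ln((15n)!) = 15n ln(15n) − 15n + O(ln n).
  S_n = 15n ln(15n) − 15n − 15n ln(n/40) + O(ln n)
      = 15n ln(15n) − 15n ln n + 15n ln 40 − 15n + O(ln n)
      = 15n ln 15 + 15n ln 40 − 15n + O(ln n)
      = 15n (ln 600 − 1) + O(ln n).
Numerically ln(600) − 1 ≈ 5.3969.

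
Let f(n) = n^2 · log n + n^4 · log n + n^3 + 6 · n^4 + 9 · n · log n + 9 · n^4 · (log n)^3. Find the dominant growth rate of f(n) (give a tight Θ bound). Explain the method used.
f(n) ∈ Θ(n^4 · (log n)^3)

Compare the terms by growth order. For large n, n^a · (log n)^b dominates n^a' · (log n)^b' iff a > a', or (a = a' and b > b'). Ranking the 6 terms shows the dominant one is 9 · n^4 · (log n)^3. Hence f(n) ∈ Θ(n^4 · (log n)^3).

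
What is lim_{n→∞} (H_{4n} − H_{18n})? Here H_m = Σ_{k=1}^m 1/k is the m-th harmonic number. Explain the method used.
lim = ln(4/18) = ln(2/9)

Euler-Maclaurin gives H_m = ln m + γ + 1/(2m) + O(1/m^2). The γ and O(1/m) terms cancel in the difference:
  H_{4n} − H_{18n} = ln(4n) − ln(18n) + O(1/n) = ln(4/18) + O(1/n).
Hence the limit is ln(4/18) = ln(2/9).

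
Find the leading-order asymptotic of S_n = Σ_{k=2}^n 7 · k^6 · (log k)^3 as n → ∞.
S_n ~ n^7 · (log n)^3

By integral comparison, S_n = ∫_1^n 7 · x^6 · (log x)^3 dx + O(n^6 · (log n)^3). For the integral, the leading term of ∫_1^n x^6 (log x)^3 dx is n^7/7 · (log n)^3 (by repeated integration by parts; each step lowers the log-exponent and produces a relatively O(1/log n) correction). Hence S_n ~ n^7 · (log n)^3.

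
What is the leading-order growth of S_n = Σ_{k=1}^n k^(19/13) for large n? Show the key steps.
S_n ~ (13/32) · n^(32/13)

Integral comparison: Σ_{k=1}^n k^(19/13) = ∫_0^n x^(19/13) dx + O(n^(19/13)). The integral is n^(1 + 19/13) / (1 + 19/13) = n^((19+13)/13) / ((19+13)/13) = (13/32) · n^(32/13).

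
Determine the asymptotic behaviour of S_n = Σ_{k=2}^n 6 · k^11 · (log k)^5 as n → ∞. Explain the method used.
S_n ~ n^12 · (log n)^5 / 2

By integral comparison, S_n = ∫_1^n 6 · x^11 · (log x)^5 dx + O(n^11 · (log n)^5). For the integral, the leading term of ∫_1^n x^11 (log x)^5 dx is n^12/12 · (log n)^5 (by repeated integration by parts; each step lowers the log-exponent and produces a relatively O(1/log n) correction). Hence S_n ~ n^12 · (log n)^5 / 2.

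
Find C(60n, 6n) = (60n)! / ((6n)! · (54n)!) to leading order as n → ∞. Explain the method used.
C(60n, 6n) ~ (10000000000/387420489)^(6n) · sqrt(5/(9π·6n))

Write N = 6n. Apply Stirling to each factorial:
  (10N)! ~ sqrt(2π·10N) · (10N/e)^(10N),
  N! ~ sqrt(2π N) · (N/e)^N,
  (9N)! ~ sqrt(2π·9N) · (9N/e)^(9N).
The exponential factors combine to (10N)^(10N) / (N^N · (9N)^(9N)) = 10^(10N)/9^(9N) = (10^10/9^9)^N = (10000000000/387420489)^N.
The square-root prefactors combine to sqrt(2π·10N) / (sqrt(2π N)·sqrt(2π·9N)) = sqrt(10 / (2π·9·N)) = sqrt(5/(9π·6n)).
Substituting N = 6n: C(60n, 6n) ~ (10000000000/387420489)^(6n) · sqrt(5/(9π·6n)).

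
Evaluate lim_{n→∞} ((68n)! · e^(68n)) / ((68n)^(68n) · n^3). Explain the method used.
lim = 0

Stirling: (68n)! ~ sqrt(2π·68n) · (68n/e)^(68n). Hence
  (68n)! · e^(68n) / (68n)^(68n) ~ sqrt(2π·68n).
Dividing by n^3: sqrt(2π·68n) / n^3 = sqrt(2π·68) · n^((1−6)/2), so the expression behaves like sqrt(2π·68) · n^((1−6)/2) → 0.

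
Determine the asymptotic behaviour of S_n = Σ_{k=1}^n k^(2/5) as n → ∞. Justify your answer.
S_n ~ (5/7) · n^(7/5)

Integral comparison: Σ_{k=1}^n k^(2/5) = ∫_0^n x^(2/5) dx + O(n^(2/5)). The integral is n^(1 + 2/5) / (1 + 2/5) = n^((2+5)/5) / ((2+5)/5) = (5/7) · n^(7/5).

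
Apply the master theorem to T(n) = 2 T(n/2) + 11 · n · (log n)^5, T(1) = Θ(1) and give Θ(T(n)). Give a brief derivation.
T(n) = Θ(n · (log n)^6)

Here log_2 2 = 1 and f(n) = 11 · n · (log n)^5 = Θ(n^(log_2 2) · (log n)^5). This is the extended Case 2 of the master theorem (f matches the critical exponent up to log factors), giving T(n) = Θ(n^(log_2 2) · (log n)^(5+1)) = Θ(n · (log n)^6).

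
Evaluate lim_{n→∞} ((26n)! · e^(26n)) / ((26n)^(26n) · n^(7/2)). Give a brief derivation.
lim = 0

Stirling: (26n)! ~ sqrt(2π·26n) · (26n/e)^(26n). Hence
  (26n)! · e^(26n) / (26n)^(26n) ~ sqrt(2π·26n).
Dividing by n^(7/2): sqrt(2π·26n) / n^(7/2) = sqrt(2π·26) · n^((1−7)/2), so the expression behaves like sqrt(2π·26) · n^((1−7)/2) → 0.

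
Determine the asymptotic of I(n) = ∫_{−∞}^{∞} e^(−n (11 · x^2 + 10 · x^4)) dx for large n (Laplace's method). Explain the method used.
I(n) ~ sqrt(π/(11n))

φ(x) = 11 · x^2 + 10 · x^4 has its unique global minimum at x* = 0 (since φ'(x) = 22x + 40x^3 = 0 only at x = 0 for real x with both coefficients positive, and φ → ∞ as |x| → ∞). At x* = 0, φ(0) = 0 and φ''(0) = 22. Laplace's method then gives
  I(n) ~ sqrt(2π / (n · φ''(0))) · e^(−n φ(0)) = sqrt(2π / (22n)) = sqrt(π/(11n)).
The 10 · x^4 term contributes only at subleading order (an O(1/n) relative correction).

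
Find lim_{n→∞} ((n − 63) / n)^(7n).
lim = e^(−441)

Rewrite as (1 − 63/n)^(7n). By the standard limit (1 + x/n)^n → e^x, we have (1 − 63/n)^n → e^(−63), and raising to the 7th power gives e^(−441).
More precisely, ln[(1 − 63/n)^(7n)] = 7n · ln(1 − 63/n) = 7n · (-63/n + O(1/n^2)) = -441 + O(1/n) → -441.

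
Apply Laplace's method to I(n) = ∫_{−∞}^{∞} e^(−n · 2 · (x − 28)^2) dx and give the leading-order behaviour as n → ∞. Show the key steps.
I(n) = sqrt(π/(2n))

Here φ(x) = 2 · (x − 28)^2 has its unique minimum at x* = 28 with φ(x*) = 0 and φ''(x*) = 4. Laplace's method gives
  I(n) ~ e^(−n φ(x*)) · sqrt(2π / (n · φ''(x*))) = sqrt(2π / (4n)) = sqrt(π/(2n)).
This is exact: substituting u = (x − 28)·sqrt(2n) gives I(n) = (1/sqrt(2n)) ∫_{−∞}^{∞} e^(−u^2) du = sqrt(π/(2n)).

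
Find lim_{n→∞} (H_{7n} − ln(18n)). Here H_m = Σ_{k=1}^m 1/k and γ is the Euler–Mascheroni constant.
lim = ln(7/18) + γ

By Euler-Maclaurin, H_m = ln m + γ + O(1/m). So
  H_{7n} − ln(18n) = ln(7n) + γ − ln(18n) + O(1/n)
                       = ln(7/18) + γ + O(1/n).
Hence the limit is ln(7/18) + γ.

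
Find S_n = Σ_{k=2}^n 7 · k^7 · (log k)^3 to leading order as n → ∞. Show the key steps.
S_n ~ 7 · n^8 · (log n)^3 / 8

By integral comparison, S_n = ∫_1^n 7 · x^7 · (log x)^3 dx + O(n^7 · (log n)^3). For the integral, the leading term of ∫_1^n x^7 (log x)^3 dx is n^8/8 · (log n)^3 (by repeated integration by parts; each step lowers the log-exponent and produces a relatively O(1/log n) correction). Hence S_n ~ 7 · n^8 · (log n)^3 / 8.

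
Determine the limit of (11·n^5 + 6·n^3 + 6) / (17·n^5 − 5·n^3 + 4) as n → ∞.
lim = 11/17

For large n the leading n^5 terms dominate both numerator and denominator. Dividing top and bottom by n^5, every other term tends to 0, leaving 11/17.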